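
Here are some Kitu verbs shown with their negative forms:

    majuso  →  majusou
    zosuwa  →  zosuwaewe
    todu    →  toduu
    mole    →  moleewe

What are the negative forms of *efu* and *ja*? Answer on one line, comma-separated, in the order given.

efuu, jaewe

The alternation tracks the last vowel of the stem — -u when the last vowel of the stem is a rounded vowel (*majuso*, *todu*); -ewe when the last vowel of the stem is an unrounded vowel (*zosuwa*, *mole*).
Since the last vowel of *efu* is /u/ (a rounded vowel), it takes -u, giving *efuu*.
*ja* — last vowel /a/ (an unrounded vowel) → -ewe → *jaewe*.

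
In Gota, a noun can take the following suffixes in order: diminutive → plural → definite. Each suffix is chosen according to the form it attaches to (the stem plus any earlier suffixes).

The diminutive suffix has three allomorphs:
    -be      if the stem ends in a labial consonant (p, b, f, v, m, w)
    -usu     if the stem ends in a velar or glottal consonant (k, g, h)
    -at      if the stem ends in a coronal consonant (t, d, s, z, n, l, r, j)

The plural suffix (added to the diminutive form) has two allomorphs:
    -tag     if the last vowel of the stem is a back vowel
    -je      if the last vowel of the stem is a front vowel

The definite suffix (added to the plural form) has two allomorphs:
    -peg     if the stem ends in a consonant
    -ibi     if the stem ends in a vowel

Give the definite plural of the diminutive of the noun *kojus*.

kojusattagpeg

*kojus*: final consonant = /s/, coronal → -at → *kojusat*.
The diminutive form *kojusat*: last vowel = /a/, a back vowel → -tag → *kojusattag*.
Since the final sound of the plural form *kojusattag* is /g/ (a consonant), it takes -peg, giving *kojusattagpeg*.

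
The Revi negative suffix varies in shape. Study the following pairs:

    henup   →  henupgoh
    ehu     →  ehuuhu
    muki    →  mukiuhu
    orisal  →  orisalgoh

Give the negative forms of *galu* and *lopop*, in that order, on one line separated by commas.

galuuhu, lopopgoh

The alternation tracks the final sound of the stem — -goh when the stem ends in a consonant (*henup*, *orisal*); -uhu when the stem ends in a vowel (*ehu*, *muki*).
Since the final sound of *galu* is /u/ (a vowel), it takes -uhu, giving *galuuhu*.
*lopop*: final sound = /p/, a consonant → -goh → *lopopgoh*.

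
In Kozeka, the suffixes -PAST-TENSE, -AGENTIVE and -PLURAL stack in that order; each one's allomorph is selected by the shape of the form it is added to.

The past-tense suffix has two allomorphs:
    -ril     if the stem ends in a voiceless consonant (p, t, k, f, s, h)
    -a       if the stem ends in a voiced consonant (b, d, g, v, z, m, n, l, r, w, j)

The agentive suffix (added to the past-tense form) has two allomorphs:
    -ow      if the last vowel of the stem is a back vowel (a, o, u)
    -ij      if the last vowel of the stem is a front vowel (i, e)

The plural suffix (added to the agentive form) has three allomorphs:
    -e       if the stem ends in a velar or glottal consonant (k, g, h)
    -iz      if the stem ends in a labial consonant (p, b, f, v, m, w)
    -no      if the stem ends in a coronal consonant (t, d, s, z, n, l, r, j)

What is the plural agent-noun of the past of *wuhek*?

Since the final consonant of *wuhek* is /k/ (voiceless), it takes -ril, giving *wuhekril*.
The past-tense form *wuhekril*: last vowel = /i/, a front vowel → -ij → *wuhekrilij*.
Since the final consonant of the agentive form *wuhekrilij* is /j/ (coronal), it takes -no, giving *wuhekrilijno*.

wuhekrilijno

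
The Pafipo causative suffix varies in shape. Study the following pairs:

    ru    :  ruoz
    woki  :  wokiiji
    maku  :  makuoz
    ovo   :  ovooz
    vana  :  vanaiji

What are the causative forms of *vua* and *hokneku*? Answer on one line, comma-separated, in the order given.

vuaiji, hoknekuoz

The pattern is rounding harmony: -oz when the last vowel of the stem is a rounded vowel (*ru*, *maku*, *ovo*); -iji when the last vowel of the stem is an unrounded vowel (*woki*, *vana*).
Since the last vowel of *vua* is /a/ (an unrounded vowel), it takes -iji, giving *vuaiji*.
The last vowel of *hokneku* is /u/, which is a rounded vowel, so the suffix is -oz, giving *hoknekuoz*.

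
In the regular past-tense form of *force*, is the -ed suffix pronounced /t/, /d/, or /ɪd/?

/t/

The stem *force* ends in a voiceless consonant other than /t/.
The -ed suffix is realized as /ɪd/ after /t, d/; as /t/ after other voiceless consonants; and as /d/ after other voiced sounds.
So -ed on *force* is pronounced /t/.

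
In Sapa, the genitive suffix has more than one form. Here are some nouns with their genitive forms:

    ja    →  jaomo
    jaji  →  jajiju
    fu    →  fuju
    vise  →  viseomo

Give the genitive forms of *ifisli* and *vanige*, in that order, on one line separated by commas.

ifisliju, vanigeomo

The pattern is height harmony: -ju when the last vowel of the stem is a high vowel (*jaji*, *fu*); -omo when the last vowel of the stem is a non-high vowel (*ja*, *vise*).
Since the last vowel of *ifisli* is /i/ (a high vowel), it takes -ju, giving *ifisliju*.
The last vowel of *vanige* is /e/, which is a non-high vowel, so the suffix is -omo, giving *vanigeomo*.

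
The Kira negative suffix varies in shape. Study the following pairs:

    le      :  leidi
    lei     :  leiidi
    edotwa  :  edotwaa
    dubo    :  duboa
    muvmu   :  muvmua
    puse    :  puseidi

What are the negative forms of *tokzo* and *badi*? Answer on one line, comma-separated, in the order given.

The suffix is conditioned by the last vowel: -idi when the last vowel of the stem is a front vowel (*le*, *lei*, *puse*); -a when the last vowel of the stem is a back vowel (*edotwa*, *dubo*, *muvmu*).
The last vowel of *tokzo* is /o/, which is a back vowel, so the suffix is -a, giving *tokzoa*.
Since the last vowel of *badi* is /i/ (a front vowel), it takes -idi, giving *badiidi*.

tokzoa, badiidi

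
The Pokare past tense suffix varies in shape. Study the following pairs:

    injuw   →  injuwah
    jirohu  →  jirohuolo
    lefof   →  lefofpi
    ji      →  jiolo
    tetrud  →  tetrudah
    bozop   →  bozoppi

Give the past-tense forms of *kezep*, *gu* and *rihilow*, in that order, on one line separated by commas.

The pattern is voicing of the final sound: -pi when the stem ends in a voiceless consonant (*lefof*, *bozop*); -ah when the stem ends in a voiced consonant (*injuw*, *tetrud*); -olo when the stem ends in a vowel (*jirohu*, *ji*).
The final sound of *kezep* is /p/, which is a voiceless consonant, so the suffix is -pi, giving *kezeppi*.
Since the final sound of *gu* is /u/ (a vowel), it takes -olo, giving *guolo*.
*rihilow*: final sound = /w/, a voiced consonant → -ah → *rihilowah*.

kezeppi, guolo, rihilowah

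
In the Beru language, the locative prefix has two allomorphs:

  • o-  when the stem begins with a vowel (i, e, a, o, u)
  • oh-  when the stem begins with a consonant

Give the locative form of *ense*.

oense

The first sound of *ense* is /e/, which is a vowel, so the prefix is o-, giving *oense*.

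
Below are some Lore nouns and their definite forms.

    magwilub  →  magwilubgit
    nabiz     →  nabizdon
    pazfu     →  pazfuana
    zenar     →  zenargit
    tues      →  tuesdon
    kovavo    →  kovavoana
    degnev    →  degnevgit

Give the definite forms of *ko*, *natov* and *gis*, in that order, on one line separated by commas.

koana, natovgit, gisdon

Looking at the final sound of each stem: -don when the stem ends in a sibilant (*nabiz*, *tues*); -git when the stem ends in a non-sibilant consonant (*magwilub*, *zenar*, *degnev*); -ana when the stem ends in a vowel (*pazfu*, *kovavo*).
The final sound of *ko* is /o/, which is a vowel, so the suffix is -ana, giving *koana*.
The final sound of *natov* is /v/, which is a non-sibilant consonant, so the suffix is -git, giving *natovgit*.
*gis* — final sound /s/ (a sibilant) → -don → *gisdon*.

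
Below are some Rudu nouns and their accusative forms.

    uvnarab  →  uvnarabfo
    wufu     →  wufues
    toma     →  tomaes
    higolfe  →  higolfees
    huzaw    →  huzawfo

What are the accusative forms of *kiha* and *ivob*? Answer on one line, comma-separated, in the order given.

Looking at the final sound of each stem: -fo when the stem ends in a consonant (*uvnarab*, *huzaw*); -es when the stem ends in a vowel (*wufu*, *toma*, *higolfe*).
Since the final sound of *kiha* is /a/ (a vowel), it takes -es, giving *kihaes*.
*ivob* — final sound /b/ (a consonant) → -fo → *ivobfo*.

kihaes, ivobfo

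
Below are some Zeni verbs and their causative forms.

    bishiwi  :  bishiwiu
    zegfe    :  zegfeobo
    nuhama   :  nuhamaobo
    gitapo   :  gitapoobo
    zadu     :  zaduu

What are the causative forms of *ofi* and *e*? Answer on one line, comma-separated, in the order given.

ofiu, eobo

The suffix is conditioned by the last vowel: -u when the last vowel of the stem is a high vowel (*bishiwi*, *zadu*); -obo when the last vowel of the stem is a non-high vowel (*zegfe*, *nuhama*, *gitapo*).
Since the last vowel of *ofi* is /i/ (a high vowel), it takes -u, giving *ofiu*.
Since the last vowel of *e* is /e/ (a non-high vowel), it takes -obo, giving *eobo*.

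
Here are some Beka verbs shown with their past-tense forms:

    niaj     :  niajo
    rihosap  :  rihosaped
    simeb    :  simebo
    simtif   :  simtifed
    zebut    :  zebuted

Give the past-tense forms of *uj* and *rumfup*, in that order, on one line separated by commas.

ujo, rumfuped

Looking at the final consonant of each stem: -ed when the stem ends in a voiceless consonant (*rihosap*, *simtif*, *zebut*); -o when the stem ends in a voiced consonant (*niaj*, *simeb*).
*uj*: final consonant = /j/, voiced → -o → *ujo*.
*rumfup* — final consonant /p/ (voiceless) → -ed → *rumfuped*.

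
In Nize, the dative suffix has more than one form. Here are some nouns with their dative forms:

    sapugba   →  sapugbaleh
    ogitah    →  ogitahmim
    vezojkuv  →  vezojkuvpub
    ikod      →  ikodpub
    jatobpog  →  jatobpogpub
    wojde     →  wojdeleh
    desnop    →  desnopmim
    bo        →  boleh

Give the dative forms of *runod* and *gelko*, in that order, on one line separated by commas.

Looking at the final sound of each stem: -mim when the stem ends in a voiceless consonant (*ogitah*, *desnop*); -pub when the stem ends in a voiced consonant (*vezojkuv*, *ikod*, *jatobpog*); -leh when the stem ends in a vowel (*sapugba*, *wojde*, *bo*).
*runod* — final sound /d/ (a voiced consonant) → -pub → *runodpub*.
*gelko*: final sound = /o/, a vowel → -leh → *gelkoleh*.

runodpub, gelkoleh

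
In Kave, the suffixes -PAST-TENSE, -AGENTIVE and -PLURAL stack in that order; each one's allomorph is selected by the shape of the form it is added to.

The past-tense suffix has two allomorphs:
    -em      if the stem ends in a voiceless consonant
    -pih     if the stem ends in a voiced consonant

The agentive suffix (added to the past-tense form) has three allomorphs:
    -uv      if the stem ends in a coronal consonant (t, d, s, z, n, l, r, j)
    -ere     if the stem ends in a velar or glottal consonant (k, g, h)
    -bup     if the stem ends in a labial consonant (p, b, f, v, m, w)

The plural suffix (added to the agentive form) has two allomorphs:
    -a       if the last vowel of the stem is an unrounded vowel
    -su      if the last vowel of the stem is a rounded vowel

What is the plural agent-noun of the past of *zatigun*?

zatigunpiherea

The final consonant of *zatigun* is /n/, which is voiced, so the past-tense suffix is -pih, giving *zatigunpih*.
The final consonant of the past-tense form *zatigunpih* is /h/, which is velar/glottal, so the agentive suffix is -ere, giving *zatigunpihere*.
The agentive form *zatigunpihere* — last vowel /e/ (an unrounded vowel) → -a → *zatigunpiherea*.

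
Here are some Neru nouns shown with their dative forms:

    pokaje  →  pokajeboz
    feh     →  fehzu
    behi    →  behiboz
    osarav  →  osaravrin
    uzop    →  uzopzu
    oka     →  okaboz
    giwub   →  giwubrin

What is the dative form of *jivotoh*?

The suffix is conditioned by the final sound: -zu when the stem ends in a voiceless consonant (*feh*, *uzop*); -rin when the stem ends in a voiced consonant (*osarav*, *giwub*); -boz when the stem ends in a vowel (*pokaje*, *behi*, *oka*).
The final sound of *jivotoh* is /h/, which is a voiceless consonant, so the suffix is -zu, giving *jivotohzu*.

jivotohzu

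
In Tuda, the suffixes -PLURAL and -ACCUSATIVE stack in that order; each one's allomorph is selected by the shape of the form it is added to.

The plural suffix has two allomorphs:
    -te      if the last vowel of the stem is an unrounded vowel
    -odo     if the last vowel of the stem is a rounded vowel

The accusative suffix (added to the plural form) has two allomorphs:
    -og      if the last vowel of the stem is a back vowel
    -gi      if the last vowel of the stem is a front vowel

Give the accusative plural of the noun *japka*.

*japka* — last vowel /a/ (an unrounded vowel) → -te → *japkate*.
The plural form *japkate* — last vowel /e/ (a front vowel) → -gi → *japkategi*.

japkategi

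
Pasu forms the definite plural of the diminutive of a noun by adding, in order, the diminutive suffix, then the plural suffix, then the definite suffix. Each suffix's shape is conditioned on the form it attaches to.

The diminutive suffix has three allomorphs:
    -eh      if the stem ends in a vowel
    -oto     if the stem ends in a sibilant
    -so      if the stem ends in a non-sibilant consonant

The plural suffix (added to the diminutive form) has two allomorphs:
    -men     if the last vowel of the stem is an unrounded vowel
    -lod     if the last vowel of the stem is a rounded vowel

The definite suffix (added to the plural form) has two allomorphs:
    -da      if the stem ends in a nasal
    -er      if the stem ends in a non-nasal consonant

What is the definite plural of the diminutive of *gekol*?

Since the final sound of *gekol* is /l/ (a non-sibilant consonant), it takes -so, giving *gekolso*.
The last vowel of the diminutive form *gekolso* is /o/, which is a rounded vowel, so the plural suffix is -lod, giving *gekolsolod*.
The final consonant of the plural form *gekolsolod* is /d/, which is non-nasal, so the definite suffix is -er, giving *gekolsoloder*.

gekolsoloder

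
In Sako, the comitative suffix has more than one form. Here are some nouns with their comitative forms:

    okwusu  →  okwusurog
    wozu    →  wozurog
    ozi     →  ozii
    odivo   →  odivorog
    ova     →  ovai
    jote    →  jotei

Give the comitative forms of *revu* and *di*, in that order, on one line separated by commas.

revurog, dii

The alternation tracks the last vowel of the stem — -rog when the last vowel of the stem is a rounded vowel (*okwusu*, *wozu*, *odivo*); -i when the last vowel of the stem is an unrounded vowel (*ozi*, *ova*, *jote*).
The last vowel of *revu* is /u/, which is a rounded vowel, so the suffix is -rog, giving *revurog*.
*di*: last vowel = /i/, an unrounded vowel → -i → *dii*.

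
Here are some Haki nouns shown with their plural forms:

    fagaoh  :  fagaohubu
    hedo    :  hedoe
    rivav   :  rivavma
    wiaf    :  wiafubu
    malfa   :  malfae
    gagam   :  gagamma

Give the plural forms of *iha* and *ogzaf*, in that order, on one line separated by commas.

The suffix is conditioned by the final sound: -ubu when the stem ends in a voiceless consonant (*fagaoh*, *wiaf*); -ma when the stem ends in a voiced consonant (*rivav*, *gagam*); -e when the stem ends in a vowel (*hedo*, *malfa*).
*iha*: final sound = /a/, a vowel → -e → *ihae*.
The final sound of *ogzaf* is /f/, which is a voiceless consonant, so the suffix is -ubu, giving *ogzafubu*.

ihae, ogzafubu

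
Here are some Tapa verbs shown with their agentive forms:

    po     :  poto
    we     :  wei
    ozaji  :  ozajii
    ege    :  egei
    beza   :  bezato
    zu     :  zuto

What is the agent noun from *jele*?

jelei

The alternation tracks the last vowel of the stem — -i when the last vowel of the stem is a front vowel (*we*, *ozaji*, *ege*); -to when the last vowel of the stem is a back vowel (*po*, *beza*, *zu*).
*jele*: last vowel = /e/, a front vowel → -i → *jelei*.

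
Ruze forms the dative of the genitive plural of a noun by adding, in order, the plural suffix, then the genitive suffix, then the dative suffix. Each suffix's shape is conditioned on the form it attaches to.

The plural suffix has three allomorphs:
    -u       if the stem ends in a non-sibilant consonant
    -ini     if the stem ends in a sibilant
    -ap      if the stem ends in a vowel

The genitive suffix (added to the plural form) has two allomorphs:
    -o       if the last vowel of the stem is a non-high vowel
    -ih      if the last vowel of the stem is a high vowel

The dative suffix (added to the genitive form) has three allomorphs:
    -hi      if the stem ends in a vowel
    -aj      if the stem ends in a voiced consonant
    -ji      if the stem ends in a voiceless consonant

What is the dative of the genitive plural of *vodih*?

vodihuihji

The final sound of *vodih* is /h/, which is a non-sibilant consonant, so the plural suffix is -u, giving *vodihu*.
The last vowel of the plural form *vodihu* is /u/, which is a high vowel, so the genitive suffix is -ih, giving *vodihuih*.
Since the final sound of the genitive form *vodihuih* is /h/ (a voiceless consonant), it takes -ji, giving *vodihuihji*.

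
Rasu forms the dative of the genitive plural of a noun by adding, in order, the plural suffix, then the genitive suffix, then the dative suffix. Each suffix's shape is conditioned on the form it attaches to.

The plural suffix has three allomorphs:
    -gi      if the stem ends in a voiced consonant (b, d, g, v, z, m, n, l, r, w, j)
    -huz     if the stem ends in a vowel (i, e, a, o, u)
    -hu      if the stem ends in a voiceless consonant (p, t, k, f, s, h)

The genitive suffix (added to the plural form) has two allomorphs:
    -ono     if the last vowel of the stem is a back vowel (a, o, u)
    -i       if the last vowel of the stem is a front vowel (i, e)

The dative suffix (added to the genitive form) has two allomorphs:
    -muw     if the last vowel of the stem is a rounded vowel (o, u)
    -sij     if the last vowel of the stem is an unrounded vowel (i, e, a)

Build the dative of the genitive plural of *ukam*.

The final sound of *ukam* is /m/, which is a voiced consonant, so the plural suffix is -gi, giving *ukamgi*.
The plural form *ukamgi*: last vowel = /i/, a front vowel → -i → *ukamgii*.
The genitive form *ukamgii* — last vowel /i/ (an unrounded vowel) → -sij → *ukamgiisij*.

ukamgiisij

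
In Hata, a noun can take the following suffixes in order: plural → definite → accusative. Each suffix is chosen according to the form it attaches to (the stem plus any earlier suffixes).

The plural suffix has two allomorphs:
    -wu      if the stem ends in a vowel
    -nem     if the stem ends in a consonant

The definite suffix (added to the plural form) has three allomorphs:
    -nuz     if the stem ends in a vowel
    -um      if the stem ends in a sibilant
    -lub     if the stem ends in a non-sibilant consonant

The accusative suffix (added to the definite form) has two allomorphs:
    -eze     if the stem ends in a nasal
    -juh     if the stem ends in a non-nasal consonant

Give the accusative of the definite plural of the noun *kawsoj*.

kawsojnemlubjuh

*kawsoj*: final sound = /j/, a consonant → -nem → *kawsojnem*.
Since the final sound of the plural form *kawsojnem* is /m/ (a non-sibilant consonant), it takes -lub, giving *kawsojnemlub*.
The definite form *kawsojnemlub* — final consonant /b/ (non-nasal) → -juh → *kawsojnemlubjuh*.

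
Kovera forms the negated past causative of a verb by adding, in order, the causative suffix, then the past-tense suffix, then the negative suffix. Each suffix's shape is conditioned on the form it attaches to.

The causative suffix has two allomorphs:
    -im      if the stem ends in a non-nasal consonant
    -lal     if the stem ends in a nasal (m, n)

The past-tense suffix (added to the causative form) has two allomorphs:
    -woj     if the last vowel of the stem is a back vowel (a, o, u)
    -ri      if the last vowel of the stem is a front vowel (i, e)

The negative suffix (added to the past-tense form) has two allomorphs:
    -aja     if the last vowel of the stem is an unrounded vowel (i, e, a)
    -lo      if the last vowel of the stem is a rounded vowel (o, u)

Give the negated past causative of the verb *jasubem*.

Since the final consonant of *jasubem* is /m/ (a nasal), it takes -lal, giving *jasubemlal*.
The causative form *jasubemlal* — last vowel /a/ (a back vowel) → -woj → *jasubemlalwoj*.
The past-tense form *jasubemlalwoj*: last vowel = /o/, a rounded vowel → -lo → *jasubemlalwojlo*.

jasubemlalwojlo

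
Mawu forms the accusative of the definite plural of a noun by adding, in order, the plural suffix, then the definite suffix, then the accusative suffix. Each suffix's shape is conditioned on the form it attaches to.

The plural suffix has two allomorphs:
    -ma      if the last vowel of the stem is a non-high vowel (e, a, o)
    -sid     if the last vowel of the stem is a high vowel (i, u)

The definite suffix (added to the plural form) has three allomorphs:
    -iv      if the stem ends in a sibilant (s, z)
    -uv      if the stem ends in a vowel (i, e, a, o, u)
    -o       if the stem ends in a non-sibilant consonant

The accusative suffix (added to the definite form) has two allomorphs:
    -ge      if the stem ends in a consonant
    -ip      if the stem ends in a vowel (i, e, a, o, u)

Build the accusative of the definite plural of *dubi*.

dubisidoip

*dubi* — last vowel /i/ (a high vowel) → -sid → *dubisid*.
The plural form *dubisid* — final sound /d/ (a non-sibilant consonant) → -o → *dubisido*.
Since the final sound of the definite form *dubisido* is /o/ (a vowel), it takes -ip, giving *dubisidoip*.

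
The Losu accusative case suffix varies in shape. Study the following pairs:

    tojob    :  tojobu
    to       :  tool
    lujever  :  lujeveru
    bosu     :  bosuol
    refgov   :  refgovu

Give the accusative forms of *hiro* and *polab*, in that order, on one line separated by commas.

hirool, polabu

The pattern is consonant vs. vowel: -u when the stem ends in a consonant (*tojob*, *lujever*, *refgov*); -ol when the stem ends in a vowel (*to*, *bosu*).
The final sound of *hiro* is /o/, which is a vowel, so the suffix is -ol, giving *hirool*.
Since the final sound of *polab* is /b/ (a consonant), it takes -u, giving *polabu*.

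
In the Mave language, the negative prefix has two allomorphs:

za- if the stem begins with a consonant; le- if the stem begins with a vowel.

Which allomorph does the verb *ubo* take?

*ubo*: first sound = /u/, a vowel → le-.

le-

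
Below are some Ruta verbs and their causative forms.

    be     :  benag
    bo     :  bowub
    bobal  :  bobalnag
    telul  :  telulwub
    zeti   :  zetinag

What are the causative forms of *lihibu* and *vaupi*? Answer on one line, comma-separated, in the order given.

Looking at the last vowel of each stem: -wub when the last vowel of the stem is a rounded vowel (*bo*, *telul*); -nag when the last vowel of the stem is an unrounded vowel (*be*, *bobal*, *zeti*).
Since the last vowel of *lihibu* is /u/ (a rounded vowel), it takes -wub, giving *lihibuwub*.
Since the last vowel of *vaupi* is /i/ (an unrounded vowel), it takes -nag, giving *vaupinag*.

lihibuwub, vaupinag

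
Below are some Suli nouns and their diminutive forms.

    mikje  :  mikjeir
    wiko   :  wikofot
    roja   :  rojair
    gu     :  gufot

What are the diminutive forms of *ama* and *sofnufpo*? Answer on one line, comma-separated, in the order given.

The suffix is conditioned by the last vowel: -fot when the last vowel of the stem is a rounded vowel (*wiko*, *gu*); -ir when the last vowel of the stem is an unrounded vowel (*mikje*, *roja*).
*ama*: last vowel = /a/, an unrounded vowel → -ir → *amair*.
The last vowel of *sofnufpo* is /o/, which is a rounded vowel, so the suffix is -fot, giving *sofnufpofot*.

amair, sofnufpofot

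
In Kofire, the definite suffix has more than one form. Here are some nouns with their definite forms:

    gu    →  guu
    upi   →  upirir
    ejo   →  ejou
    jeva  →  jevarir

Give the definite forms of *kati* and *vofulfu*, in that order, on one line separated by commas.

Looking at the last vowel of each stem: -u when the last vowel of the stem is a rounded vowel (*gu*, *ejo*); -rir when the last vowel of the stem is an unrounded vowel (*upi*, *jeva*).
The last vowel of *kati* is /i/, which is an unrounded vowel, so the suffix is -rir, giving *katirir*.
*vofulfu*: last vowel = /u/, a rounded vowel → -u → *vofulfuu*.

katirir, vofulfuu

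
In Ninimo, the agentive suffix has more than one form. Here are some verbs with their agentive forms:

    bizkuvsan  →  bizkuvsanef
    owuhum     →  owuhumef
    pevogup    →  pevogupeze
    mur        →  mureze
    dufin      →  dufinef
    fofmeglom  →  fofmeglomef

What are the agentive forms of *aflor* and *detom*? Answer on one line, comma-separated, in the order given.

afloreze, detomef

The suffix is conditioned by the final consonant: -ef when the stem ends in a nasal (*bizkuvsan*, *owuhum*, *dufin*, *fofmeglom*); -eze when the stem ends in a non-nasal consonant (*pevogup*, *mur*).
The final consonant of *aflor* is /r/, which is non-nasal, so the suffix is -eze, giving *afloreze*.
*detom* — final consonant /m/ (a nasal) → -ef → *detomef*.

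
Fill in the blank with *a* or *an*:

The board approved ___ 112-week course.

The indefinite article is chosen by the initial *sound* of the following word, not its spelling.
The number *112* is spoken "one hundred …", beginning with /wʌn/ — a consonant sound.
So the article is *a*: The board approved a 112-week course.

a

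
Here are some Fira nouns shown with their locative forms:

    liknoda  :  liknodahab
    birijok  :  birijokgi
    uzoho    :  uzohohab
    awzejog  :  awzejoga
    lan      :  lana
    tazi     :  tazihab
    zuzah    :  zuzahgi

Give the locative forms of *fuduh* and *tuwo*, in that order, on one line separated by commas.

fuduhgi, tuwohab

The suffix is conditioned by the final sound: -gi when the stem ends in a voiceless consonant (*birijok*, *zuzah*); -a when the stem ends in a voiced consonant (*awzejog*, *lan*); -hab when the stem ends in a vowel (*liknoda*, *uzoho*, *tazi*).
Since the final sound of *fuduh* is /h/ (a voiceless consonant), it takes -gi, giving *fuduhgi*.
*tuwo*: final sound = /o/, a vowel → -hab → *tuwohab*.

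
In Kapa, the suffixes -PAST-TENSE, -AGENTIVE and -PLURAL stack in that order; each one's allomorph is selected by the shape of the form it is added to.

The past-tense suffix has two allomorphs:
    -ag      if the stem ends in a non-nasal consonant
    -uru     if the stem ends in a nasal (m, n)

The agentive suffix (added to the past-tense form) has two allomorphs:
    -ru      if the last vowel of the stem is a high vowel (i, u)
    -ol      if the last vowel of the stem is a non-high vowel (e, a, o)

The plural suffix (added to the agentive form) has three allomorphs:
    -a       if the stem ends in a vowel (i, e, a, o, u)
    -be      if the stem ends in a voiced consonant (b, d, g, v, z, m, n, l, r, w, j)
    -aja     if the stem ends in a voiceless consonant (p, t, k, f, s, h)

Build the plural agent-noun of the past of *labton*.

labtonururua

Since the final consonant of *labton* is /n/ (a nasal), it takes -uru, giving *labtonuru*.
The past-tense form *labtonuru*: last vowel = /u/, a high vowel → -ru → *labtonururu*.
The final sound of the agentive form *labtonururu* is /u/, which is a vowel, so the plural suffix is -a, giving *labtonururua*.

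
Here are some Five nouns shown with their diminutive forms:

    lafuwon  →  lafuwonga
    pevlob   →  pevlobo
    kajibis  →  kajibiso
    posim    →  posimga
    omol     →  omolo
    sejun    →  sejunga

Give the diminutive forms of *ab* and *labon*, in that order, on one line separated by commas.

Looking at the final consonant of each stem: -ga when the stem ends in a nasal (*lafuwon*, *posim*, *sejun*); -o when the stem ends in a non-nasal consonant (*pevlob*, *kajibis*, *omol*).
The final consonant of *ab* is /b/, which is non-nasal, so the suffix is -o, giving *abo*.
*labon* — final consonant /n/ (a nasal) → -ga → *labonga*.

abo, labonga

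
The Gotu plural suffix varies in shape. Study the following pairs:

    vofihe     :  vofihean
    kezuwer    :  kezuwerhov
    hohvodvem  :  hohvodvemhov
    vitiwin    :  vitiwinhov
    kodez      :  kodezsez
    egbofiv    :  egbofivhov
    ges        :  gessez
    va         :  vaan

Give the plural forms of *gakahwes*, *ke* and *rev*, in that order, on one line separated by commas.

The pattern is sibilance of the final sound: -sez when the stem ends in a sibilant (*kodez*, *ges*); -hov when the stem ends in a non-sibilant consonant (*kezuwer*, *hohvodvem*, *vitiwin*, *egbofiv*); -an when the stem ends in a vowel (*vofihe*, *va*).
*gakahwes*: final sound = /s/, a sibilant → -sez → *gakahwessez*.
*ke*: final sound = /e/, a vowel → -an → *kean*.
*rev* — final sound /v/ (a non-sibilant consonant) → -hov → *revhov*.

gakahwessez, kean, revhov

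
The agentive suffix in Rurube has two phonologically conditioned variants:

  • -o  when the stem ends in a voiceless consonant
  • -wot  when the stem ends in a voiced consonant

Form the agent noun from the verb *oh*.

oho

*oh*: final consonant = /h/, voiceless → -o → *oho*.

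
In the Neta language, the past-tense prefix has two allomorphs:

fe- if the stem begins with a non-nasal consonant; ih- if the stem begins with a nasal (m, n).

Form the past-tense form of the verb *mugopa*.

Since the first consonant of *mugopa* is /m/ (a nasal), it takes ih-, giving *ihmugopa*.

ihmugopa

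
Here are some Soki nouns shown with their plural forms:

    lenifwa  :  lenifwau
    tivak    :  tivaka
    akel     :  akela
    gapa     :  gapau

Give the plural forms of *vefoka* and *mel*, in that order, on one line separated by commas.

The alternation tracks the final sound of the stem — -a when the stem ends in a consonant (*tivak*, *akel*); -u when the stem ends in a vowel (*lenifwa*, *gapa*).
*vefoka*: final sound = /a/, a vowel → -u → *vefokau*.
*mel*: final sound = /l/, a consonant → -a → *mela*.

vefokau, mela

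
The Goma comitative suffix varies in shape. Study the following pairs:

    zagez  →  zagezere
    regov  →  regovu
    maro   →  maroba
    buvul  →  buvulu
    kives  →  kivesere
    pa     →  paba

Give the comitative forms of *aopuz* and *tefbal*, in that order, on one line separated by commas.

Looking at the final sound of each stem: -ere when the stem ends in a sibilant (*zagez*, *kives*); -u when the stem ends in a non-sibilant consonant (*regov*, *buvul*); -ba when the stem ends in a vowel (*maro*, *pa*).
Since the final sound of *aopuz* is /z/ (a sibilant), it takes -ere, giving *aopuzere*.
*tefbal* — final sound /l/ (a non-sibilant consonant) → -u → *tefbalu*.

aopuzere, tefbalu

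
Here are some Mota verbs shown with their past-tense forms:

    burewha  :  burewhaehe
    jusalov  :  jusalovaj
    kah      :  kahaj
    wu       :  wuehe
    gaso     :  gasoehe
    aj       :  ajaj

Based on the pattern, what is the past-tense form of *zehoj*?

The suffix is conditioned by the final sound: -aj when the stem ends in a consonant (*jusalov*, *kah*, *aj*); -ehe when the stem ends in a vowel (*burewha*, *wu*, *gaso*).
The final sound of *zehoj* is /j/, which is a consonant, so the suffix is -aj, giving *zehojaj*.

zehojaj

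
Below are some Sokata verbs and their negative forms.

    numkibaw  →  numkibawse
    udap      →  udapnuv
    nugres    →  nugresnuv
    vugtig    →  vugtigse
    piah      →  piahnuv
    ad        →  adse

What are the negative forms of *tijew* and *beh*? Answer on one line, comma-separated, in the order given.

The alternation tracks the final consonant of the stem — -nuv when the stem ends in a voiceless consonant (*udap*, *nugres*, *piah*); -se when the stem ends in a voiced consonant (*numkibaw*, *vugtig*, *ad*).
*tijew* — final consonant /w/ (voiced) → -se → *tijewse*.
*beh*: final consonant = /h/, voiceless → -nuv → *behnuv*.

tijewse, behnuv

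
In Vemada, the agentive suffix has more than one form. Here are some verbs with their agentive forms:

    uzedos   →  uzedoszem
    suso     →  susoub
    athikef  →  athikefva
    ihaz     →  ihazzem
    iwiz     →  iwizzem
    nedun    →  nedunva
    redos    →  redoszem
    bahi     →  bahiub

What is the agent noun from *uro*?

The suffix is conditioned by the final sound: -zem when the stem ends in a sibilant (*uzedos*, *ihaz*, *iwiz*, *redos*); -va when the stem ends in a non-sibilant consonant (*athikef*, *nedun*); -ub when the stem ends in a vowel (*suso*, *bahi*).
Since the final sound of *uro* is /o/ (a vowel), it takes -ub, giving *uroub*.

uroub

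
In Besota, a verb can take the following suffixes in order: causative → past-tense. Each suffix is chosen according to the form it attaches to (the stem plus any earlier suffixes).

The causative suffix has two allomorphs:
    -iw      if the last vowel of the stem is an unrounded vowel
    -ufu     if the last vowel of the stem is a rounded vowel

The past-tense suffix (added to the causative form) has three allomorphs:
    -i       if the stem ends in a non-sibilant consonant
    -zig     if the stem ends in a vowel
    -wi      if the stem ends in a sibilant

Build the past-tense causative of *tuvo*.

Since the last vowel of *tuvo* is /o/ (a rounded vowel), it takes -ufu, giving *tuvoufu*.
The causative form *tuvoufu* — final sound /u/ (a vowel) → -zig → *tuvoufuzig*.

tuvoufuzig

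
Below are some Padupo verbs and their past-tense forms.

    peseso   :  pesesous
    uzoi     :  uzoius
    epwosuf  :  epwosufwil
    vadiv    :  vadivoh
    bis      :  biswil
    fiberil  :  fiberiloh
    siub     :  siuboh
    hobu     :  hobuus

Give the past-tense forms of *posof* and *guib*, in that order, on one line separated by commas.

posofwil, guiboh

The suffix is conditioned by the final sound: -wil when the stem ends in a voiceless consonant (*epwosuf*, *bis*); -oh when the stem ends in a voiced consonant (*vadiv*, *fiberil*, *siub*); -us when the stem ends in a vowel (*peseso*, *uzoi*, *hobu*).
*posof* — final sound /f/ (a voiceless consonant) → -wil → *posofwil*.
*guib* — final sound /b/ (a voiced consonant) → -oh → *guiboh*.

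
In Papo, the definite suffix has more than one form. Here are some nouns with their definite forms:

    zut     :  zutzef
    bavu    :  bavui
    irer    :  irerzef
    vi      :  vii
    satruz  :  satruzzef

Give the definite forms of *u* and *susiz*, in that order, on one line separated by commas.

ui, susizzef

The suffix is conditioned by the final sound: -zef when the stem ends in a consonant (*zut*, *irer*, *satruz*); -i when the stem ends in a vowel (*bavu*, *vi*).
The final sound of *u* is /u/, which is a vowel, so the suffix is -i, giving *ui*.
*susiz* — final sound /z/ (a consonant) → -zef → *susizzef*.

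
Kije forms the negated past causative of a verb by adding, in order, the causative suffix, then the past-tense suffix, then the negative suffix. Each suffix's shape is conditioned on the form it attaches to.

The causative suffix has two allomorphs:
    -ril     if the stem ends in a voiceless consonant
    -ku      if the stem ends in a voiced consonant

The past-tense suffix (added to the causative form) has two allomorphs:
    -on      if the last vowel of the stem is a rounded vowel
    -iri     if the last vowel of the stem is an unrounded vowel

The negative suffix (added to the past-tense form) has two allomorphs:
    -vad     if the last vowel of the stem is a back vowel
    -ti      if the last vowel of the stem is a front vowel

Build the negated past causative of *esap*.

*esap*: final consonant = /p/, voiceless → -ril → *esapril*.
Since the last vowel of the causative form *esapril* is /i/ (an unrounded vowel), it takes -iri, giving *esapriliri*.
Since the last vowel of the past-tense form *esapriliri* is /i/ (a front vowel), it takes -ti, giving *esapriliriti*.

esapriliriti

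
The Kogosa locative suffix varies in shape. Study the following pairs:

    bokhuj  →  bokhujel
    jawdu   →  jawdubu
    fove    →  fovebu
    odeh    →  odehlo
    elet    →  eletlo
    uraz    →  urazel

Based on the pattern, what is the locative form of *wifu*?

Looking at the final sound of each stem: -lo when the stem ends in a voiceless consonant (*odeh*, *elet*); -el when the stem ends in a voiced consonant (*bokhuj*, *uraz*); -bu when the stem ends in a vowel (*jawdu*, *fove*).
The final sound of *wifu* is /u/, which is a vowel, so the suffix is -bu, giving *wifubu*.

wifubu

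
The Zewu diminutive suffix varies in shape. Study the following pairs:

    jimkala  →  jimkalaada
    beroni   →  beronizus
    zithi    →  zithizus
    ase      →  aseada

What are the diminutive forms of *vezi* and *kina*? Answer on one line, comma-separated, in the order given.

Looking at the last vowel of each stem: -zus when the last vowel of the stem is a high vowel (*beroni*, *zithi*); -ada when the last vowel of the stem is a non-high vowel (*jimkala*, *ase*).
The last vowel of *vezi* is /i/, which is a high vowel, so the suffix is -zus, giving *vezizus*.
*kina* — last vowel /a/ (a non-high vowel) → -ada → *kinaada*.

vezizus, kinaada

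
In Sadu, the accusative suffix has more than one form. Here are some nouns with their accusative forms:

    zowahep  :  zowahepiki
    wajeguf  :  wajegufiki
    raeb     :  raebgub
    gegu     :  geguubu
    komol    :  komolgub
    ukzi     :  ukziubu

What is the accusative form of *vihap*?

vihapiki

The pattern is voicing of the final sound: -iki when the stem ends in a voiceless consonant (*zowahep*, *wajeguf*); -gub when the stem ends in a voiced consonant (*raeb*, *komol*); -ubu when the stem ends in a vowel (*gegu*, *ukzi*).
*vihap* — final sound /p/ (a voiceless consonant) → -iki → *vihapiki*.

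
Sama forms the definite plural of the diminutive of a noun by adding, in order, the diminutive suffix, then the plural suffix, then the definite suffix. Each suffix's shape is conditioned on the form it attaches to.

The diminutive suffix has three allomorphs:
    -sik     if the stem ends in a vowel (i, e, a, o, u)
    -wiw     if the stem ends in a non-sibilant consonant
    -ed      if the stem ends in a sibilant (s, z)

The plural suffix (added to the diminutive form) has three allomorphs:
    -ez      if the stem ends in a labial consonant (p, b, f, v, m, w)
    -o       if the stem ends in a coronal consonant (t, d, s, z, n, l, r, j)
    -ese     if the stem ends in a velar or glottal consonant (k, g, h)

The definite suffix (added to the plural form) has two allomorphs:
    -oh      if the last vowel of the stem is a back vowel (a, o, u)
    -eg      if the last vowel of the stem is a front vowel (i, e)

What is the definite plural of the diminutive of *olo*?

Since the final sound of *olo* is /o/ (a vowel), it takes -sik, giving *olosik*.
The diminutive form *olosik*: final consonant = /k/, velar/glottal → -ese → *olosikese*.
The last vowel of the plural form *olosikese* is /e/, which is a front vowel, so the definite suffix is -eg, giving *olosikeseeg*.

olosikeseeg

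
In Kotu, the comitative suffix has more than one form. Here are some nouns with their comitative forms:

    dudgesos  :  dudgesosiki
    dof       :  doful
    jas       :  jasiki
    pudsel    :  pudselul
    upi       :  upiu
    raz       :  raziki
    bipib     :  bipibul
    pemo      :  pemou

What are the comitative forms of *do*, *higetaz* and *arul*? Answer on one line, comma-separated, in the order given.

dou, higetaziki, arulul

The alternation tracks the final sound of the stem — -iki when the stem ends in a sibilant (*dudgesos*, *jas*, *raz*); -ul when the stem ends in a non-sibilant consonant (*dof*, *pudsel*, *bipib*); -u when the stem ends in a vowel (*upi*, *pemo*).
The final sound of *do* is /o/, which is a vowel, so the suffix is -u, giving *dou*.
*higetaz* — final sound /z/ (a sibilant) → -iki → *higetaziki*.
The final sound of *arul* is /l/, which is a non-sibilant consonant, so the suffix is -ul, giving *arulul*.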